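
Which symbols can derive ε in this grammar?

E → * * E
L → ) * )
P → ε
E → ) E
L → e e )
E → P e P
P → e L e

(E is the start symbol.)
A non-terminal is nullable if it can derive ε (the empty string): either it has an ε-production, or it has a production whose right-hand side consists entirely of nullable non-terminals.

ε-productions: P → ε
So P is immediately nullable.
No further non-terminal can be added: every production for the remaining non-terminals contains a terminal or a non-nullable non-terminal.
Nullable = { 'P' }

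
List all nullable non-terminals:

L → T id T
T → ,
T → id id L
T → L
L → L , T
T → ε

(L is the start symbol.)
{ 'T' }

A non-terminal is nullable if it can derive ε (the empty string): either it has an ε-production, or it has a production whose right-hand side consists entirely of nullable non-terminals.

ε-productions: T → ε
So T is immediately nullable.
No further non-terminal can be added: every production for the remaining non-terminals contains a terminal or a non-nullable non-terminal.
Nullable = { 'T' }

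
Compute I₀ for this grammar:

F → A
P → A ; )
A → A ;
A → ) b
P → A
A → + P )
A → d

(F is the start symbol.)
{ [A → . ) b], [A → . + P )], [A → . A ;], [A → . d], [F → . A], [F' → . F] }

First, augment the grammar with F' → F
I₀ = CLOSURE({ [F' → . F] }):
  [F' → . F] has the dot before F: add [F → . A]
  [F → . A] has the dot before A: add [A → . A ;], [A → . ) b], [A → . + P )], [A → . d]
No further items can be added.

I₀ = { [A → . ) b], [A → . + P )], [A → . A ;], [A → . d], [F → . A], [F' → . F] }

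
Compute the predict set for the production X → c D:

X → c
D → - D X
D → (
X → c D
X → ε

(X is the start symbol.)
PREDICT(X → c D) = (FIRST(RHS) \ {ε}) ∪ (FOLLOW(X) if ε ∈ FIRST(RHS), i.e. RHS ⇒* ε)
FIRST(c D) = { 'c' }
ε ∉ FIRST(c D), so FOLLOW(X) is not added.
PREDICT(X → c D) = { 'c' }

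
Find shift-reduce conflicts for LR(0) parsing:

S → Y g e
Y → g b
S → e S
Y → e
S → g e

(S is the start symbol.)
A shift-reduce conflict occurs when an LR(0) state has both:
  - a complete (reduce) item [A → α .] (dot at the end), and
  - a shift item [B → β . c γ] (dot before a terminal).

Augment with S' → S and build the canonical LR(0) collection (I0 = CLOSURE({[S' → . S]}), then GOTO on every symbol after a dot until no new states appear). It has 10 states:
  I0: { [S → . Y g e], [S → . e S], [S → . g e], [S' → . S], [Y → . e], [Y → . g b] }  — shift
  I1: { [S' → S .] }  — accept
  I2: { [S → Y . g e] }  — shift
  I3: { [S → . Y g e], [S → . e S], [S → . g e], [S → e . S], [Y → . e], [Y → . g b], [Y → e .] }  — shift, reduce
  I4: { [S → g . e], [Y → g . b] }  — shift
  I5: { [Y → g b .] }  — reduce
  I6: { [S → g e .] }  — reduce
  I7: { [S → e S .] }  — reduce
  I8: { [S → Y g . e] }  — shift
  I9: { [S → Y g e .] }  — reduce

I3 contains reduce item [Y → e .] and shift items [S → . e S], [S → . g e], [Y → . e], [Y → . g b] — shift-reduce conflict.

Answer: Yes — I3: [Y → e .] vs [S → . e S]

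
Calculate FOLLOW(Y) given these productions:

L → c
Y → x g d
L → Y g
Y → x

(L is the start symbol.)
{ 'g' }

To compute FOLLOW(Y), find every occurrence of Y on a right-hand side N → α Y β: add FIRST(β) \ {ε}, and if β is empty or nullable also add FOLLOW(N). Iterate to a fixed point.

In L → Y g: Y is followed by g, add FIRST(g) \ {ε} = { 'g' }

Taking the union: FOLLOW(Y) = { 'g' }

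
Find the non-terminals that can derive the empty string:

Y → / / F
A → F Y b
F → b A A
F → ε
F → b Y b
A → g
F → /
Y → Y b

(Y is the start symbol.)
{ 'F' }

A non-terminal is nullable if it can derive ε (the empty string): either it has an ε-production, or it has a production whose right-hand side consists entirely of nullable non-terminals.

ε-productions: F → ε
So F is immediately nullable.
No further non-terminal can be added: every production for the remaining non-terminals contains a terminal or a non-nullable non-terminal.
Nullable = { 'F' }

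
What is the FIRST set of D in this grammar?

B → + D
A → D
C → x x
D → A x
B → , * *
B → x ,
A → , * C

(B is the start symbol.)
FIRST sets of the other non-terminals involved (by the same procedure, iterated to a fixed point):
  FIRST(A) = { ',' }

From D → A x:
  - A is a non-terminal: add FIRST(A) \ {ε} = { ',' }
    A is not nullable, so stop

Collecting: FIRST(D) = { ',' }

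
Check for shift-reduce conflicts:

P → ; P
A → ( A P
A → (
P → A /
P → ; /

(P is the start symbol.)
Augment with P' → P and build the canonical LR(0) collection (I0 = CLOSURE({[P' → . P]}), then GOTO on every symbol after a dot until no new states appear). It has 10 states:
  I0: { [A → . ( A P], [A → . (], [P → . ; /], [P → . ; P], [P → . A /], [P' → . P] }  — shift
  I1: { [A → ( . A P], [A → ( .], [A → . ( A P], [A → . (] }  — shift, reduce
  I2: { [A → . ( A P], [A → . (], [P → . ; /], [P → . ; P], [P → . A /], [P → ; . /], [P → ; . P] }  — shift
  I3: { [P → A . /] }  — shift
  I4: { [P' → P .] }  — accept
  I5: { [P → A / .] }  — reduce
  I6: { [P → ; / .] }  — reduce
  I7: { [P → ; P .] }  — reduce
  I8: { [A → ( A . P], [A → . ( A P], [A → . (], [P → . ; /], [P → . ; P], [P → . A /] }  — shift
  I9: { [A → ( A P .] }  — reduce

I1 contains reduce item [A → ( .] and shift items [A → . (], [A → . ( A P] — shift-reduce conflict.

Answer: Yes — I1: [A → ( .] vs [A → . (]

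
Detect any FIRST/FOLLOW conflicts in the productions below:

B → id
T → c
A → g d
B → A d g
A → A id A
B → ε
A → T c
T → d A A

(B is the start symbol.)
No FIRST/FOLLOW conflicts.

A FIRST/FOLLOW conflict occurs when a non-terminal N has a nullable alternative N → β (β ⇒* ε) and another alternative N → α with FIRST(α) ∩ FOLLOW(N) ≠ ∅: on such a lookahead the parser cannot decide between expanding α and letting N vanish via β.

Nullable non-terminals: B.
FIRST sets used below: FIRST(A) = { 'c', 'd', 'g' }

B: nullable alternative(s) B → ε; FOLLOW(B) = { $ }
  B → id: FIRST \ {ε} = { 'id' } — disjoint from FOLLOW(B)
  B → A d g: FIRST \ {ε} = { 'c', 'd', 'g' } — disjoint from FOLLOW(B)
  B → ε: FIRST \ {ε} = { } — this is the only nullable alternative, skip

A, T have no nullable alternative, so no FIRST/FOLLOW check is needed there.

No FIRST/FOLLOW conflicts found.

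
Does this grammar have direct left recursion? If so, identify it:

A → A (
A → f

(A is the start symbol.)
A → A (: LEFT RECURSIVE (starts with A)
A → f: starts with f

The grammar has direct left recursion on: A.

Answer: Yes, A is left-recursive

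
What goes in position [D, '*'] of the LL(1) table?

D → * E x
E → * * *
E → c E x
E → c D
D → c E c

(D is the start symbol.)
To find M[D, '*'], we find productions for D where '*' is in the predict set (PREDICT(N → α) = (FIRST(α) \ {ε}) ∪ (FOLLOW(N) if α ⇒* ε)).

D → * E x: PREDICT = { '*' }
  '*' is in predict set, so this production goes in M[D, '*']
D → c E c: PREDICT = { 'c' }

M[D, '*'] = D → * E x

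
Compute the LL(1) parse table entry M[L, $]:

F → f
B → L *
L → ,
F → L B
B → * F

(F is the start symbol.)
To find M[L, $], we find productions for L where $ is in the predict set (PREDICT(N → α) = (FIRST(α) \ {ε}) ∪ (FOLLOW(N) if α ⇒* ε)).

L → ,: PREDICT = { ',' }

M[L, $] is empty (no production applies)

Answer: Empty (error entry)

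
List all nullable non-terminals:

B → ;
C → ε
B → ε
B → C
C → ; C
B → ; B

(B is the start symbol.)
{ 'B', 'C' }

A non-terminal is nullable if it can derive ε (the empty string): either it has an ε-production, or it has a production whose right-hand side consists entirely of nullable non-terminals.

ε-productions: C → ε, B → ε
So C, B are immediately nullable.
Every non-terminal is now nullable.
Nullable = { 'B', 'C' }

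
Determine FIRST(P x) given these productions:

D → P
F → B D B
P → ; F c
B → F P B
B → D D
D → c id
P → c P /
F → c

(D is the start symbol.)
{ ';', 'c' }

FIRST sets of the non-terminals involved (from the grammar, by fixed-point iteration):
  FIRST(P) = { ';', 'c' }

To compute FIRST(P x), process the symbols left to right:
Symbol P is a non-terminal. Add FIRST(P) \ {ε} = { ';', 'c' }
P is not nullable (ε ∉ FIRST(P)), so stop here.
FIRST(P x) = { ';', 'c' }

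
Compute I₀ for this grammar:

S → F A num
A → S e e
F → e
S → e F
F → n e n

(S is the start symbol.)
{ [F → . e], [F → . n e n], [S → . F A num], [S → . e F], [S' → . S] }

First, augment the grammar with S' → S
I₀ = CLOSURE({ [S' → . S] }):
  [S' → . S] has the dot before S: add [S → . F A num], [S → . e F]
  [S → . F A num] has the dot before F: add [F → . e], [F → . n e n]
No further items can be added.

I₀ = { [F → . e], [F → . n e n], [S → . F A num], [S → . e F], [S' → . S] }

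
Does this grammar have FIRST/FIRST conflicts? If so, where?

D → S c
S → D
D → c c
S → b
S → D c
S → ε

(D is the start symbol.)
Yes. D → S c / D → c c on { 'c' }; S → D / S → b on { 'b' }; S → D / S → D c on { 'b', 'c' }; S → b / S → D c on { 'b' }

A FIRST/FIRST conflict occurs when two productions N → α and N → β for the same non-terminal have FIRST(α) ∩ FIRST(β) ≠ ∅ (with ε ∈ FIRST of a nullable right-hand side, so two nullable alternatives also conflict).

FIRST sets of the non-terminals at (or reachable through a nullable prefix from) the front of some alternative:
  FIRST(S) = { 'b', 'c', ε }
  FIRST(D) = { 'b', 'c' }

Productions for D:
  D → S c: FIRST = { 'b', 'c' }
  D → c c: FIRST = { 'c' }
Productions for S:
  S → D: FIRST = { 'b', 'c' }
  S → b: FIRST = { 'b' }
  S → D c: FIRST = { 'b', 'c' }
  S → ε: FIRST = { ε }

Conflict for D: D → S c and D → c c
  Overlap: { 'c' }
Conflict for S: S → D and S → b
  Overlap: { 'b' }
Conflict for S: S → D and S → D c
  Overlap: { 'b', 'c' }
Conflict for S: S → b and S → D c
  Overlap: { 'b' }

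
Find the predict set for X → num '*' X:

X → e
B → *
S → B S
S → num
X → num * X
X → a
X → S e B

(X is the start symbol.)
PREDICT(X → num '*' X) = (FIRST(RHS) \ {ε}) ∪ (FOLLOW(X) if ε ∈ FIRST(RHS), i.e. RHS ⇒* ε)
FIRST(num '*' X) = { 'num' }
ε ∉ FIRST(num '*' X), so FOLLOW(X) is not added.
PREDICT(X → num '*' X) = { 'num' }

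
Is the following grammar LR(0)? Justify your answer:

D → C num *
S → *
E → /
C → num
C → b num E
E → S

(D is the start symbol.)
Yes, the grammar is LR(0)

A grammar is LR(0) if no state in the canonical LR(0) collection has:
  - both a shift item (dot before a terminal) and a complete item (shift-reduce conflict), or
  - two or more complete items (reduce-reduce conflict; the accept item [D' → D .] counts as a complete item here).

Augment with D' → D and build the canonical LR(0) collection (I0 = CLOSURE({[D' → . D]}), then GOTO on every symbol after a dot until no new states appear). It has 12 states:
  I0: { [C → . b num E], [C → . num], [D → . C num *], [D' → . D] }  — shift
  I1: { [D → C . num *] }  — shift
  I2: { [D' → D .] }  — accept
  I3: { [C → b . num E] }  — shift
  I4: { [C → num .] }  — reduce
  I5: { [C → b num . E], [E → . /], [E → . S], [S → . *] }  — shift
  I6: { [S → * .] }  — reduce
  I7: { [E → / .] }  — reduce
  I8: { [C → b num E .] }  — reduce
  I9: { [E → S .] }  — reduce
  I10: { [D → C num . *] }  — shift
  I11: { [D → C num * .] }  — reduce

Every state is either a pure shift/goto state or contains exactly one complete item and nothing to shift — no conflicts. The grammar is LR(0).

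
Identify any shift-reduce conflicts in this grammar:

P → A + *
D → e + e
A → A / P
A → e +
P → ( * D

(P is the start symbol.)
No shift-reduce conflicts

Augment with P' → P and build the canonical LR(0) collection (I0 = CLOSURE({[P' → . P]}), then GOTO on every symbol after a dot until no new states appear). It has 15 states:
  I0: { [A → . A / P], [A → . e +], [P → . ( * D], [P → . A + *], [P' → . P] }  — shift
  I1: { [P → ( . * D] }  — shift
  I2: { [A → A . / P], [P → A . + *] }  — shift
  I3: { [P' → P .] }  — accept
  I4: { [A → e . +] }  — shift
  I5: { [A → e + .] }  — reduce
  I6: { [P → A + . *] }  — shift
  I7: { [A → . A / P], [A → . e +], [A → A / . P], [P → . ( * D], [P → . A + *] }  — shift
  I8: { [A → A / P .] }  — reduce
  I9: { [P → A + * .] }  — reduce
  I10: { [D → . e + e], [P → ( * . D] }  — shift
  I11: { [P → ( * D .] }  — reduce
  I12: { [D → e . + e] }  — shift
  I13: { [D → e + . e] }  — shift
  I14: { [D → e + e .] }  — reduce

No state contains both a complete item and a shift item.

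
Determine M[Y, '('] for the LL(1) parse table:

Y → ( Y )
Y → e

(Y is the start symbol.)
Y → ( Y )

To find M[Y, '('], we find productions for Y where '(' is in the predict set (PREDICT(N → α) = (FIRST(α) \ {ε}) ∪ (FOLLOW(N) if α ⇒* ε)).

Y → ( Y ): PREDICT = { '(' }
  '(' is in predict set, so this production goes in M[Y, '(']
Y → e: PREDICT = { 'e' }

M[Y, '('] = Y → ( Y )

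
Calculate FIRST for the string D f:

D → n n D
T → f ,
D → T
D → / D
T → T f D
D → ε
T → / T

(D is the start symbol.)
{ '/', 'f', 'n' }

FIRST sets of the non-terminals involved (from the grammar, by fixed-point iteration):
  FIRST(D) = { '/', 'f', 'n', ε }

To compute FIRST(D f), process the symbols left to right:
Symbol D is a non-terminal. Add FIRST(D) \ {ε} = { '/', 'f', 'n' }
D is nullable (ε ∈ FIRST(D)), continue to the next symbol.
Symbol f is a terminal. Add 'f' and stop.
FIRST(D f) = { '/', 'f', 'n' }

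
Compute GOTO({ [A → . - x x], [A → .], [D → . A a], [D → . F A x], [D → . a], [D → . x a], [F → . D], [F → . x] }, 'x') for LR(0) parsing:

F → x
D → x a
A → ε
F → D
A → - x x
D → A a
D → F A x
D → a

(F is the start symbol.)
{ [D → x . a], [F → x .] }

GOTO(I, 'x') = CLOSURE({ [A → αX.β] : [A → α.Xβ] ∈ I, X = 'x' })

Items with dot before 'x', with the dot advanced:
  [D → . x a] → [D → x . a]
  [F → . x] → [F → x .]
Closure adds nothing (no advanced item has the dot before a non-terminal).

GOTO = { [D → x . a], [F → x .] }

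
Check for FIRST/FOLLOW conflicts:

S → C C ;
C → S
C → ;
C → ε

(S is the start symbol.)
Yes. C → S with FOLLOW(C) on { ';' }; C → ';' with FOLLOW(C) on { ';' }

A FIRST/FOLLOW conflict occurs when a non-terminal N has a nullable alternative N → β (β ⇒* ε) and another alternative N → α with FIRST(α) ∩ FOLLOW(N) ≠ ∅: on such a lookahead the parser cannot decide between expanding α and letting N vanish via β.

Nullable non-terminals: C.
FIRST sets used below: FIRST(S) = { ';' }

C: nullable alternative(s) C → ε; FOLLOW(C) = { ';' }
  C → S: FIRST \ {ε} = { ';' } — overlaps FOLLOW(C) on { ';' }: CONFLICT
  C → ;: FIRST \ {ε} = { ';' } — overlaps FOLLOW(C) on { ';' }: CONFLICT
  C → ε: FIRST \ {ε} = { } — this is the only nullable alternative, skip

S has no nullable alternative, so no FIRST/FOLLOW check is needed there.

So the grammar has 2 FIRST/FOLLOW conflicts (marked CONFLICT above).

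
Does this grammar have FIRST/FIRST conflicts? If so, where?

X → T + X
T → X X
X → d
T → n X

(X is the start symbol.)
Yes. X → T '+' X / X → d on { 'd' }; T → X X / T → n X on { 'n' }

A FIRST/FIRST conflict occurs when two productions N → α and N → β for the same non-terminal have FIRST(α) ∩ FIRST(β) ≠ ∅ (with ε ∈ FIRST of a nullable right-hand side, so two nullable alternatives also conflict).

FIRST sets of the non-terminals at (or reachable through a nullable prefix from) the front of some alternative:
  FIRST(T) = { 'd', 'n' }
  FIRST(X) = { 'd', 'n' }

Productions for X:
  X → T + X: FIRST = { 'd', 'n' }
  X → d: FIRST = { 'd' }
Productions for T:
  T → X X: FIRST = { 'd', 'n' }
  T → n X: FIRST = { 'n' }

Conflict for X: X → T + X and X → d
  Overlap: { 'd' }
Conflict for T: T → X X and T → n X
  Overlap: { 'n' }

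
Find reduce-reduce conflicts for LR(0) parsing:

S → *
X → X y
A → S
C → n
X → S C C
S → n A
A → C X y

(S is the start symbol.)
A reduce-reduce conflict occurs when an LR(0) state has two complete items [A → α .] and [B → β .] — both call for a reduction, and with no lookahead the parser cannot choose between them.

Augment with S' → S and build the canonical LR(0) collection (I0 = CLOSURE({[S' → . S]}), then GOTO on every symbol after a dot until no new states appear). It has 14 states:
  I0: { [S → . *], [S → . n A], [S' → . S] }  — shift
  I1: { [S → * .] }  — reduce
  I2: { [S' → S .] }  — accept
  I3: { [A → . C X y], [A → . S], [C → . n], [S → . *], [S → . n A], [S → n . A] }  — shift
  I4: { [S → n A .] }  — reduce
  I5: { [A → C . X y], [S → . *], [S → . n A], [X → . S C C], [X → . X y] }  — shift
  I6: { [A → S .] }  — reduce
  I7: { [A → . C X y], [A → . S], [C → . n], [C → n .], [S → . *], [S → . n A], [S → n . A] }  — shift, reduce
  I8: { [C → . n], [X → S . C C] }  — shift
  I9: { [A → C X . y], [X → X . y] }  — shift
  I10: { [A → C X y .], [X → X y .] }  — 2 reduces
  I11: { [C → . n], [X → S C . C] }  — shift
  I12: { [C → n .] }  — reduce
  I13: { [X → S C C .] }  — reduce

I10 contains complete items [A → C X y .], [X → X y .] — reduce-reduce conflict.

Answer: Yes — I10: [A → C X y .] vs [X → X y .]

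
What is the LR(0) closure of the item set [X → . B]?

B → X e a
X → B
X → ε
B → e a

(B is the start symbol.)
To compute CLOSURE, for each item [A → α.Bβ] where B is a non-terminal, add [B → .γ] for all productions B → γ; repeat for the newly added items until nothing changes.

Start with: [X → . B]
  [X → . B] has the dot before B: add [B → . X e a], [B → . e a]
  [B → . X e a] has the dot before X: add [X → .]
No further items can be added.

CLOSURE = { [B → . X e a], [B → . e a], [X → . B], [X → .] }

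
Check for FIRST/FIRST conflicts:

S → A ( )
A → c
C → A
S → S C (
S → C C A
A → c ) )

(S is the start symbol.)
FIRST sets of the non-terminals at (or reachable through a nullable prefix from) the front of some alternative:
  FIRST(A) = { 'c' }
  FIRST(S) = { 'c' }
  FIRST(C) = { 'c' }

Productions for S:
  S → A ( ): FIRST = { 'c' }
  S → S C (: FIRST = { 'c' }
  S → C C A: FIRST = { 'c' }
Productions for A:
  A → c: FIRST = { 'c' }
  A → c ) ): FIRST = { 'c' }
C has only one production, so no FIRST/FIRST conflict is possible there.

Conflict for S: S → A ( ) and S → S C (
  Overlap: { 'c' }
Conflict for S: S → A ( ) and S → C C A
  Overlap: { 'c' }
Conflict for S: S → S C ( and S → C C A
  Overlap: { 'c' }
Conflict for A: A → c and A → c ) )
  Overlap: { 'c' }

Answer: Yes. S → A '(' ')' / S → S C '(' on { 'c' }; S → A '(' ')' / S → C C A on { 'c' }; S → S C '(' / S → C C A on { 'c' }; A → c / A → c ')' ')' on { 'c' }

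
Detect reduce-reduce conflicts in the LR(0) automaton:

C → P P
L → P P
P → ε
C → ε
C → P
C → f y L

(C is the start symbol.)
Yes — I0: [C → .] vs [P → .]; I2: [C → P .] vs [P → .]

Augment with C' → C and build the canonical LR(0) collection (I0 = CLOSURE({[C' → . C]}), then GOTO on every symbol after a dot until no new states appear). It has 9 states:
  I0: { [C → . P P], [C → . P], [C → . f y L], [C → .], [C' → . C], [P → .] }  — shift, 2 reduces
  I1: { [C' → C .] }  — accept
  I2: { [C → P . P], [C → P .], [P → .] }  — 2 reduces
  I3: { [C → f . y L] }  — shift
  I4: { [C → f y . L], [L → . P P], [P → .] }  — reduce
  I5: { [C → f y L .] }  — reduce
  I6: { [L → P . P], [P → .] }  — reduce
  I7: { [L → P P .] }  — reduce
  I8: { [C → P P .] }  — reduce

I0 contains complete items [C → .], [P → .] — reduce-reduce conflict.
I2 contains complete items [C → P .], [P → .] — reduce-reduce conflict.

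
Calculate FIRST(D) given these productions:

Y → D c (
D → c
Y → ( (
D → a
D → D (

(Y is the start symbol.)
{ 'a', 'c' }

From D → c:
  - c is a terminal: add 'c' and stop
From D → a:
  - a is a terminal: add 'a' and stop
From D → D (:
  - D is the symbol being defined: contributes nothing new
    D is not nullable, so stop

Collecting: FIRST(D) = { 'a', 'c' }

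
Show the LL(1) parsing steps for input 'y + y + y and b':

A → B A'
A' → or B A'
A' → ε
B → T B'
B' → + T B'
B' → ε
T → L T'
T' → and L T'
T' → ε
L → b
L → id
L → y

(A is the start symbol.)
Stack is shown with the top on the left.

Stack             Input              Action
-------------------------------------------
A $               y + y + y and b $  output A → B A'
B A' $            y + y + y and b $  output B → T B'
T B' A' $         y + y + y and b $  output T → L T'
L T' B' A' $      y + y + y and b $  output L → y
y T' B' A' $      y + y + y and b $  match 'y'
T' B' A' $        + y + y and b $    output T' → ε
B' A' $           + y + y and b $    output B' → + T B'
+ T B' A' $       + y + y and b $    match '+'
T B' A' $         y + y and b $      output T → L T'
L T' B' A' $      y + y and b $      output L → y
y T' B' A' $      y + y and b $      match 'y'
T' B' A' $        + y and b $        output T' → ε
B' A' $           + y and b $        output B' → + T B'
+ T B' A' $       + y and b $        match '+'
T B' A' $         y and b $          output T → L T'
L T' B' A' $      y and b $          output L → y
y T' B' A' $      y and b $          match 'y'
T' B' A' $        and b $            output T' → and L T'
and L T' B' A' $  and b $            match 'and'
L T' B' A' $      b $                output L → b
b T' B' A' $      b $                match 'b'
T' B' A' $        $                  output T' → ε
B' A' $           $                  output B' → ε
A' $              $                  output A' → ε
$                 $                  accept

The string is accepted.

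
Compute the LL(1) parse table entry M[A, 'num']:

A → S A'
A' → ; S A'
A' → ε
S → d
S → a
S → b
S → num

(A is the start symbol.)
A → S A'

To find M[A, 'num'], we find productions for A where 'num' is in the predict set (PREDICT(N → α) = (FIRST(α) \ {ε}) ∪ (FOLLOW(N) if α ⇒* ε)).

Relevant sets:
  FIRST(S) = { 'a', 'b', 'd', 'num' }

A → S A': PREDICT = { 'a', 'b', 'd', 'num' }
  'num' is in predict set, so this production goes in M[A, 'num']

M[A, 'num'] = A → S A'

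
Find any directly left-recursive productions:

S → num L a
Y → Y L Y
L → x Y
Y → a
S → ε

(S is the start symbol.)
Yes, Y is left-recursive

Direct left recursion occurs when N → N α for some non-terminal N (the right-hand side begins with the left-hand side itself).

S → num L a: starts with num
Y → Y L Y: LEFT RECURSIVE (starts with Y)
L → x Y: starts with x
Y → a: starts with a
S → ε: starts with ε

The grammar has direct left recursion on: Y.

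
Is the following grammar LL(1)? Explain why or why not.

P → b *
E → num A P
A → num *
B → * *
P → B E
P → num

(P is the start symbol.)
A grammar is LL(1) if for each non-terminal N with multiple productions, the predict sets of those productions are pairwise disjoint, where PREDICT(N → α) = (FIRST(α) \ {ε}) ∪ (FOLLOW(N) if α ⇒* ε).

Relevant sets:
  FIRST(B) = { '*' }

For P:
  PREDICT(P → b '*') = { 'b' }
  PREDICT(P → B E) = { '*' }
  PREDICT(P → num) = { 'num' }
E, A, B have a single production, so nothing to check there.

All predict sets are disjoint. The grammar IS LL(1).

Answer: Yes, the grammar is LL(1).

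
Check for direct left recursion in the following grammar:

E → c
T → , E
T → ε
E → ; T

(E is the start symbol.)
Direct left recursion occurs when N → N α for some non-terminal N (the right-hand side begins with the left-hand side itself).

E → c: starts with c
T → , E: starts with ','
T → ε: starts with ε
E → ; T: starts with ';'

No direct left recursion found.

Answer: No direct left recursion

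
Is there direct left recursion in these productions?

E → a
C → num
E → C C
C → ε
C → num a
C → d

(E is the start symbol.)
E → a: starts with a
C → num: starts with num
E → C C: starts with C
C → ε: starts with ε
C → num a: starts with num
C → d: starts with d

No direct left recursion found.

Answer: No direct left recursion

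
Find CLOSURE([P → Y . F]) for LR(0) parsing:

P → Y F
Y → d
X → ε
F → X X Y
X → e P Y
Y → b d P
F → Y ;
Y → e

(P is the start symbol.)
{ [F → . X X Y], [F → . Y ;], [P → Y . F], [X → . e P Y], [X → .], [Y → . b d P], [Y → . d], [Y → . e] }

To compute CLOSURE, for each item [A → α.Bβ] where B is a non-terminal, add [B → .γ] for all productions B → γ; repeat for the newly added items until nothing changes.

Start with: [P → Y . F]
  [P → Y . F] has the dot before F: add [F → . X X Y], [F → . Y ;]
  [F → . X X Y] has the dot before X: add [X → .], [X → . e P Y]
  [F → . Y ;] has the dot before Y: add [Y → . d], [Y → . b d P], [Y → . e]
No further items can be added.

CLOSURE = { [F → . X X Y], [F → . Y ;], [P → Y . F], [X → . e P Y], [X → .], [Y → . b d P], [Y → . d], [Y → . e] }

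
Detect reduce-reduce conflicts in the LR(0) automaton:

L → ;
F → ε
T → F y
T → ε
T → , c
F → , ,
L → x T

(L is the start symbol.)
Yes — I3: [F → .] vs [T → .]

A reduce-reduce conflict occurs when an LR(0) state has two complete items [A → α .] and [B → β .] — both call for a reduction, and with no lookahead the parser cannot choose between them.

Augment with L' → L and build the canonical LR(0) collection (I0 = CLOSURE({[L' → . L]}), then GOTO on every symbol after a dot until no new states appear). It has 10 states:
  I0: { [L → . ;], [L → . x T], [L' → . L] }  — shift
  I1: { [L → ; .] }  — reduce
  I2: { [L' → L .] }  — accept
  I3: { [F → . , ,], [F → .], [L → x . T], [T → . , c], [T → . F y], [T → .] }  — shift, 2 reduces
  I4: { [F → , . ,], [T → , . c] }  — shift
  I5: { [T → F . y] }  — shift
  I6: { [L → x T .] }  — reduce
  I7: { [T → F y .] }  — reduce
  I8: { [F → , , .] }  — reduce
  I9: { [T → , c .] }  — reduce

I3 contains complete items [F → .], [T → .] — reduce-reduce conflict.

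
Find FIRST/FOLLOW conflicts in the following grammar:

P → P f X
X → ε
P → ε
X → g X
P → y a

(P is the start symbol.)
A FIRST/FOLLOW conflict occurs when a non-terminal N has a nullable alternative N → β (β ⇒* ε) and another alternative N → α with FIRST(α) ∩ FOLLOW(N) ≠ ∅: on such a lookahead the parser cannot decide between expanding α and letting N vanish via β.

Nullable non-terminals: P, X.
FIRST sets used below: FIRST(P) = { 'f', 'y', ε }

P: nullable alternative(s) P → ε; FOLLOW(P) = { $, 'f' }
  P → P f X: FIRST \ {ε} = { 'f', 'y' } — overlaps FOLLOW(P) on { 'f' }: CONFLICT
  P → ε: FIRST \ {ε} = { } — this is the only nullable alternative, skip
  P → y a: FIRST \ {ε} = { 'y' } — disjoint from FOLLOW(P)

X: nullable alternative(s) X → ε; FOLLOW(X) = { $, 'f' }
  X → ε: FIRST \ {ε} = { } — this is the only nullable alternative, skip
  X → g X: FIRST \ {ε} = { 'g' } — disjoint from FOLLOW(X)

So the grammar has 1 FIRST/FOLLOW conflict (marked CONFLICT above).

Answer: Yes. P → P f X with FOLLOW(P) on { 'f' }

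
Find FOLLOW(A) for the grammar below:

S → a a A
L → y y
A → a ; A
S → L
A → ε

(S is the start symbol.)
{ $ }

To compute FOLLOW(A), find every occurrence of A on a right-hand side N → α A β: add FIRST(β) \ {ε}, and if β is empty or nullable also add FOLLOW(N). Iterate to a fixed point.

In S → a a A: A is at the end, add FOLLOW(S)
In A → a ; A: A is at the end; this adds FOLLOW(A) to itself — nothing new

The FOLLOW sets referred to above (computed the same way, to a fixed point):
  FOLLOW(S) = { $ }

Taking the union: FOLLOW(A) = { $ }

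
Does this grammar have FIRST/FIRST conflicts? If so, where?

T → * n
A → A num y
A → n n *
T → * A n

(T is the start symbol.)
FIRST sets of the non-terminals at (or reachable through a nullable prefix from) the front of some alternative:
  FIRST(A) = { 'n' }

Productions for T:
  T → * n: FIRST = { '*' }
  T → * A n: FIRST = { '*' }
Productions for A:
  A → A num y: FIRST = { 'n' }
  A → n n *: FIRST = { 'n' }

Conflict for T: T → * n and T → * A n
  Overlap: { '*' }
Conflict for A: A → A num y and A → n n *
  Overlap: { 'n' }

Answer: Yes. T → '*' n / T → '*' A n on { '*' }; A → A num y / A → n n '*' on { 'n' }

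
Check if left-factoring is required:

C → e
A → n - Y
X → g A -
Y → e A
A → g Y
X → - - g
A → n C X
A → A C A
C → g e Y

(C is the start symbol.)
Left-factoring is needed when two productions for the same non-terminal
share a common prefix on the right-hand side.

Productions for C:
  C → e
  C → g e Y
Productions for A:
  A → n - Y
  A → g Y
  A → n C X
  A → A C A
Productions for X:
  X → g A -
  X → - - g

Found common prefix 'n' in productions for A

Answer: Yes, A has productions with common prefix 'n'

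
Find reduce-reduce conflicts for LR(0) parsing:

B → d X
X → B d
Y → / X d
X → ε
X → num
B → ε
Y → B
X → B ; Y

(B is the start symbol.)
Augment with B' → B and build the canonical LR(0) collection (I0 = CLOSURE({[B' → . B]}), then GOTO on every symbol after a dot until no new states appear). It has 13 states:
  I0: { [B → . d X], [B → .], [B' → . B] }  — shift, reduce
  I1: { [B' → B .] }  — accept
  I2: { [B → . d X], [B → .], [B → d . X], [X → . B ; Y], [X → . B d], [X → . num], [X → .] }  — shift, 2 reduces
  I3: { [X → B . ; Y], [X → B . d] }  — shift
  I4: { [B → d X .] }  — reduce
  I5: { [X → num .] }  — reduce
  I6: { [B → . d X], [B → .], [X → B ; . Y], [Y → . / X d], [Y → . B] }  — shift, reduce
  I7: { [X → B d .] }  — reduce
  I8: { [B → . d X], [B → .], [X → . B ; Y], [X → . B d], [X → . num], [X → .], [Y → / . X d] }  — shift, 2 reduces
  I9: { [Y → B .] }  — reduce
  I10: { [X → B ; Y .] }  — reduce
  I11: { [Y → / X . d] }  — shift
  I12: { [Y → / X d .] }  — reduce

I2 contains complete items [B → .], [X → .] — reduce-reduce conflict.
I8 contains complete items [B → .], [X → .] — reduce-reduce conflict.

Answer: Yes — I2: [B → .] vs [X → .]; I8: [B → .] vs [X → .]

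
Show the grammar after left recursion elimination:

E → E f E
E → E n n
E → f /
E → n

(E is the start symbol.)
E → f / E'
E → n E'
E' → f E E'
E' → n n E'
E' → ε

E is directly left-recursive. The standard transformation for
  A → A α₁ | ... | A α_m | β₁ | ... | β_n
is
  A  → β₁ A' | ... | β_n A'
  A' → α₁ A' | ... | α_m A' | ε

E → f / becomes E → f / E'
E → n becomes E → n E'
E → E f E becomes E' → f E E'
E → E n n becomes E' → n n E'
Add E' → ε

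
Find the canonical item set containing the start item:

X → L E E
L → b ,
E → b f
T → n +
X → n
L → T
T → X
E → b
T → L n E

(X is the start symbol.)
First, augment the grammar with X' → X
I₀ = CLOSURE({ [X' → . X] }):
  [X' → . X] has the dot before X: add [X → . L E E], [X → . n]
  [X → . L E E] has the dot before L: add [L → . b ,], [L → . T]
  [L → . T] has the dot before T: add [T → . n +], [T → . X], [T → . L n E]
No further items can be added.

I₀ = { [L → . T], [L → . b ,], [T → . L n E], [T → . X], [T → . n +], [X → . L E E], [X → . n], [X' → . X] }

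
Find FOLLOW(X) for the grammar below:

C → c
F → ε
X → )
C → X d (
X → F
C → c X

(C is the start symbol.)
In C → X d (: X is followed by d '(', add FIRST(d '(') \ {ε} = { 'd' }
In C → c X: X is at the end, add FOLLOW(C)

The FOLLOW sets referred to above (computed the same way, to a fixed point):
  FOLLOW(C) = { $ }

Taking the union: FOLLOW(X) = { $, 'd' }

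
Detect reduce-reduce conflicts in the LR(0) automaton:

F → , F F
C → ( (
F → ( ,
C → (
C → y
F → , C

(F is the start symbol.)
Augment with F' → F and build the canonical LR(0) collection (I0 = CLOSURE({[F' → . F]}), then GOTO on every symbol after a dot until no new states appear). It has 11 states:
  I0: { [F → . ( ,], [F → . , C], [F → . , F F], [F' → . F] }  — shift
  I1: { [F → ( . ,] }  — shift
  I2: { [C → . ( (], [C → . (], [C → . y], [F → , . C], [F → , . F F], [F → . ( ,], [F → . , C], [F → . , F F] }  — shift
  I3: { [F' → F .] }  — accept
  I4: { [C → ( . (], [C → ( .], [F → ( . ,] }  — shift, reduce
  I5: { [F → , C .] }  — reduce
  I6: { [F → , F . F], [F → . ( ,], [F → . , C], [F → . , F F] }  — shift
  I7: { [C → y .] }  — reduce
  I8: { [F → , F F .] }  — reduce
  I9: { [C → ( ( .] }  — reduce
  I10: { [F → ( , .] }  — reduce

No state contains more than one complete item.

Answer: No reduce-reduce conflicts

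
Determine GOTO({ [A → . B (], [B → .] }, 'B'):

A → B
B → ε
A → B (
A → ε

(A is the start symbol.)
{ [A → B . (] }

GOTO(I, 'B') = CLOSURE({ [A → αX.β] : [A → α.Xβ] ∈ I, X = 'B' })

Items with dot before 'B', with the dot advanced:
  [A → . B (] → [A → B . (]
Closure adds nothing (no advanced item has the dot before a non-terminal).

GOTO = { [A → B . (] }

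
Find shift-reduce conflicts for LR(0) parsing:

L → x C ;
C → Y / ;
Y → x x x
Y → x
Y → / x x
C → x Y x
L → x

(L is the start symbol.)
Yes — I2: [L → x .] vs [C → . x Y x]; I6: [Y → x .] vs [Y → . / x x]; I8: [Y → x .] vs [Y → x . x x]; I9: [Y → x x x .] vs [Y → x x . x]

A shift-reduce conflict occurs when an LR(0) state has both:
  - a complete (reduce) item [A → α .] (dot at the end), and
  - a shift item [B → β . c γ] (dot before a terminal).

Augment with L' → L and build the canonical LR(0) collection (I0 = CLOSURE({[L' → . L]}), then GOTO on every symbol after a dot until no new states appear). It has 17 states:
  I0: { [L → . x C ;], [L → . x], [L' → . L] }  — shift
  I1: { [L' → L .] }  — accept
  I2: { [C → . Y / ;], [C → . x Y x], [L → x . C ;], [L → x .], [Y → . / x x], [Y → . x x x], [Y → . x] }  — shift, reduce
  I3: { [Y → / . x x] }  — shift
  I4: { [L → x C . ;] }  — shift
  I5: { [C → Y . / ;] }  — shift
  I6: { [C → x . Y x], [Y → . / x x], [Y → . x x x], [Y → . x], [Y → x . x x], [Y → x .] }  — shift, reduce
  I7: { [C → x Y . x] }  — shift
  I8: { [Y → x . x x], [Y → x .], [Y → x x . x] }  — shift, reduce
  I9: { [Y → x x . x], [Y → x x x .] }  — shift, reduce
  I10: { [Y → x x x .] }  — reduce
  I11: { [C → x Y x .] }  — reduce
  I12: { [C → Y / . ;] }  — shift
  I13: { [C → Y / ; .] }  — reduce
  I14: { [L → x C ; .] }  — reduce
  I15: { [Y → / x . x] }  — shift
  I16: { [Y → / x x .] }  — reduce

I2 contains reduce item [L → x .] and shift items [C → . x Y x], [Y → . / x x], [Y → . x], [Y → . x x x] — shift-reduce conflict.
I6 contains reduce item [Y → x .] and shift items [Y → . / x x], [Y → . x], [Y → . x x x], [Y → x . x x] — shift-reduce conflict.
I8 contains reduce item [Y → x .] and shift items [Y → x . x x], [Y → x x . x] — shift-reduce conflict.
I9 contains reduce item [Y → x x x .] and shift item [Y → x x . x] — shift-reduce conflict.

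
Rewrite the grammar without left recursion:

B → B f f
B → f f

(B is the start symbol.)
B → f f B'
B' → f f B'
B' → ε

B is directly left-recursive. The standard transformation for
  A → A α₁ | ... | A α_m | β₁ | ... | β_n
is
  A  → β₁ A' | ... | β_n A'
  A' → α₁ A' | ... | α_m A' | ε

B → f f becomes B → f f B'
B → B f f becomes B' → f f B'
Add B' → ε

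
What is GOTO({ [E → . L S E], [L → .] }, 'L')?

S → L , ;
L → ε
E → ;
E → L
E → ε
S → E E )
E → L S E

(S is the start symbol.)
{ [E → . ;], [E → . L S E], [E → . L], [E → .], [E → L . S E], [L → .], [S → . E E )], [S → . L , ;] }

GOTO(I, 'L') = CLOSURE({ [A → αX.β] : [A → α.Xβ] ∈ I, X = 'L' })

Items with dot before 'L', with the dot advanced:
  [E → . L S E] → [E → L . S E]
Closure of the advanced items:
  [E → L . S E] has the dot before S: add [S → . L , ;], [S → . E E )]
  [S → . L , ;] has the dot before L: add [L → .]
  [S → . E E )] has the dot before E: add [E → . ;], [E → . L], [E → .], [E → . L S E]

GOTO = { [E → . ;], [E → . L S E], [E → . L], [E → .], [E → L . S E], [L → .], [S → . E E )], [S → . L , ;] }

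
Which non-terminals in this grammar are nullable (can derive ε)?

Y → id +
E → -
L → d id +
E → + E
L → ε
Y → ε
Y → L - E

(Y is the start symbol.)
{ 'L', 'Y' }

ε-productions: L → ε, Y → ε
So L, Y are immediately nullable.
No further non-terminal can be added: every production for the remaining non-terminals contains a terminal or a non-nullable non-terminal.
Nullable = { 'L', 'Y' }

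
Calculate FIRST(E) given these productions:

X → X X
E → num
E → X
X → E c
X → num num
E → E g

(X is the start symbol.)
{ 'num' }

FIRST sets of the other non-terminals involved (by the same procedure, iterated to a fixed point):
  FIRST(X) = { 'num' }

From E → num:
  - num is a terminal: add 'num' and stop
From E → X:
  - X is a non-terminal: add FIRST(X) \ {ε} = { 'num' }
    X is not nullable, so stop
From E → E g:
  - E is the symbol being defined: contributes nothing new
    E is not nullable, so stop

Collecting: FIRST(E) = { 'num' }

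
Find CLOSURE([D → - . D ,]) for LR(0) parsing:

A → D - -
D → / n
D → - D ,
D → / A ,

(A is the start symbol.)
To compute CLOSURE, for each item [A → α.Bβ] where B is a non-terminal, add [B → .γ] for all productions B → γ; repeat for the newly added items until nothing changes.

Start with: [D → - . D ,]
  [D → - . D ,] has the dot before D: add [D → . / n], [D → . - D ,], [D → . / A ,]
No further items can be added.

CLOSURE = { [D → - . D ,], [D → . - D ,], [D → . / A ,], [D → . / n] }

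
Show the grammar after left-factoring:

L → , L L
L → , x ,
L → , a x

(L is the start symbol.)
L → , L'
L' → L L
L' → x ,
L' → a x

Left-factoring transforms A → αβ₁ | αβ₂ into A → αA' and A' → β₁ | β₂
(α is the longest common prefix among the alternatives). Repeat until
no nonterminal has two alternatives with a common prefix.

Round 1: L has alternatives sharing prefix ','. Introduce L': L → , L'
  Add: L' → L L
  Add: L' → x ,
  Add: L' → a x

No remaining common prefixes — done.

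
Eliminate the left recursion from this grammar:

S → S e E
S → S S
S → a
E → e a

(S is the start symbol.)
S → a S'
S' → e E S'
S' → S S'
S' → ε
E → e a

S is directly left-recursive. The standard transformation for
  A → A α₁ | ... | A α_m | β₁ | ... | β_n
is
  A  → β₁ A' | ... | β_n A'
  A' → α₁ A' | ... | α_m A' | ε

S → a becomes S → a S'
S → S e E becomes S' → e E S'
S → S S becomes S' → S S'
Add S' → ε

Productions for other non-terminals are unchanged:
  E → e a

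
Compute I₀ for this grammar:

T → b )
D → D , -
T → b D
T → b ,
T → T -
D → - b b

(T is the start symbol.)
{ [T → . T -], [T → . b )], [T → . b ,], [T → . b D], [T' → . T] }

First, augment the grammar with T' → T
I₀ = CLOSURE({ [T' → . T] }):
  [T' → . T] has the dot before T: add [T → . b )], [T → . b D], [T → . b ,], [T → . T -]
No further items can be added.

I₀ = { [T → . T -], [T → . b )], [T → . b ,], [T → . b D], [T' → . T] }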